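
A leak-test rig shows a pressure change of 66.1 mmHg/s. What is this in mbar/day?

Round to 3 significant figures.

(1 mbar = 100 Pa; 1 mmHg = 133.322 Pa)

7.61×10⁶ mbar/day

66.1 mmHg/s × 133.322 Pa/mmHg = 8812.58 Pa/s
8812.58 Pa/s ÷ 100 Pa/mbar × 86400 s/day = 7.61407×10⁶ mbar/day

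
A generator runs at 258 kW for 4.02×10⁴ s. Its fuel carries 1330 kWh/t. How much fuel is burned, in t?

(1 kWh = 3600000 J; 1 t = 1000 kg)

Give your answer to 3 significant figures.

258 kW → 258000 W
E = P × t = 258000 × 40200 = 1.03716×10¹⁰ J
1330 kWh/t → 4.788×10⁶ J/kg
m = E / e_s = 1.03716×10¹⁰ / 4.788×10⁶ = 2166.17 kg
In t: 2166.17 / 1000 = 2.16617 t

2.17 t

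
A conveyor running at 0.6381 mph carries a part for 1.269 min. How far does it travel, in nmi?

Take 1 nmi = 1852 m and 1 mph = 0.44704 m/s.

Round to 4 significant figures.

0.01173 nmi

0.6381 mph × 0.44704 = 0.285256 m/s
1.269 min × 60 = 76.14 s
d = v × t = 0.285256 m/s × 76.14 s = 21.7194 m
21.7194 m ÷ (1852 m/nmi) = 0.0117275 nmi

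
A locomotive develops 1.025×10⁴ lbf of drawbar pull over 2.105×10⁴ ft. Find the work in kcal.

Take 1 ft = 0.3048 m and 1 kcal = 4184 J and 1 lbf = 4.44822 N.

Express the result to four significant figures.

1.025×10⁴ lbf × 4.44822 → 45594.3 N
2.105×10⁴ ft × 0.3048 → 6416.04 m
W = F × d = 45594.3 N × 6416.04 m = 2.92535×10⁸ J
2.92535×10⁸ J ÷ (4184 J/kcal) = 69917.5 kcal

6.992×10⁴ kcal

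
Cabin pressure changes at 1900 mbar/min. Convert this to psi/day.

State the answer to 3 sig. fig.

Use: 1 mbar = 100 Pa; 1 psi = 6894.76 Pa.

3.97×10⁴ psi/day

1900 mbar/min × 100 Pa/mbar ÷ 60 s/min = 3166.67 Pa/s
3166.67 Pa/s ÷ 6894.76 Pa/psi × 86400 s/day = 39682.4 psi/day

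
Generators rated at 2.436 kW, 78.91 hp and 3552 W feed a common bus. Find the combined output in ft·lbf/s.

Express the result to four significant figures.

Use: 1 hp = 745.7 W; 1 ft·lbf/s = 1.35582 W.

2.436 kW × 1000 = 2436 W
78.91 hp × 745.7 = 58843.2 W
3552 W (already W)
Combined: 2436 + 58843.2 + 3552 = 64831.2 W
In ft·lbf/s: 64831.2 / 1.35582 = 47817 ft·lbf/s

4.782×10⁴ ft·lbf/s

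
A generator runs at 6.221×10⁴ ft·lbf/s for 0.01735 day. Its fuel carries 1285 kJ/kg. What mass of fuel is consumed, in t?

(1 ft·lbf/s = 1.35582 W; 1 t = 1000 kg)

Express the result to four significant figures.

0.09839 t

6.221×10⁴ ft·lbf/s → 84345.6 W
0.01735 day → 1499.04 s
E = P × t = 84345.6 × 1499.04 = 1.26437×10⁸ J
1285 kJ/kg → 1.285×10⁶ J/kg
m = E / e_s = 1.26437×10⁸ / 1.285×10⁶ = 98.3946 kg
In t: 98.3946 / 1000 = 0.0983946 t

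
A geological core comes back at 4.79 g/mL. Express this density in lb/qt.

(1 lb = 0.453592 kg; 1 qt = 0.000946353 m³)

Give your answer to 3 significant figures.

9.99 lb/qt

4.79 g/mL × 0.001 kg/g ÷ 10⁻⁶ m³/mL = 4790 kg/m³
4790 kg/m³ ÷ 0.453592 kg/lb × 0.000946353 m³/qt = 9.99363 lb/qt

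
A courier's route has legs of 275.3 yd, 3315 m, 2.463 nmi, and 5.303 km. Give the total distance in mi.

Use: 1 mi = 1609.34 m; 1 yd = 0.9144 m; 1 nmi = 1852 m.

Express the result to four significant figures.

275.3 yd × 0.9144 = 251.734 m
3315 m (already m)
2.463 nmi × 1852 = 4561.48 m
5.303 km × 1000 = 5303 m
Total: 251.734 + 3315 + 4561.48 + 5303 = 13431.2 m
In mi: 13431.2 / 1609.34 = 8.34578 mi

8.346 mi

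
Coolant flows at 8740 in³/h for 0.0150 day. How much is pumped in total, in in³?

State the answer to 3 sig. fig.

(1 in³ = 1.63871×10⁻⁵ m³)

3150 in³

8740 in³/h → 3.97842×10⁻⁵ m³/s
0.0150 day → 1296 s
V = Q × t = 3.97842×10⁻⁵ × 1296 = 0.0515603 m³
In in³: 0.0515603 / 1.63871×10⁻⁵ = 3146.4 in³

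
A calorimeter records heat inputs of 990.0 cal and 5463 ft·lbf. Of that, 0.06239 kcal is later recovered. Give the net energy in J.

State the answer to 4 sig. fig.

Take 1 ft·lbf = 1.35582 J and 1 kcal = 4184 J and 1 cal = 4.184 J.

1.129×10⁴ J

990.0 cal × 4.184 = 4142.16 J
5463 ft·lbf × 1.35582 = 7406.84 J
0.06239 kcal × 4184 = 261.04 J
Net: 4142.16 + 7406.84 − 261.04 = 11288 J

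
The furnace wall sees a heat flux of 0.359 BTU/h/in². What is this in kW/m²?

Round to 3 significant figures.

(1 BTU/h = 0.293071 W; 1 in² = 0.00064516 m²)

0.163 kW/m²

0.359 BTU/h/in² × 0.293071 W/BTU/h ÷ 0.00064516 m²/in² = 163.08 W/m²
163.08 W/m² ÷ 1000 W/kW = 0.16308 kW/m²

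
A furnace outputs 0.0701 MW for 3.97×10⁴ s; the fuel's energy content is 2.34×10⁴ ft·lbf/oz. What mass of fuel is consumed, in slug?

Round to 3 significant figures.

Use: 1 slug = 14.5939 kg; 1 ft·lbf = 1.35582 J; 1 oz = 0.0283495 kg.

0.0701 MW → 70100 W
E = P × t = 70100 × 39700 = 2.78297×10⁹ J
2.34×10⁴ ft·lbf/oz → 1.11911×10⁶ J/kg
m = E / e_s = 2.78297×10⁹ / 1.11911×10⁶ = 2486.77 kg
In slug: 2486.77 / 14.5939 = 170.398 slug

170 slug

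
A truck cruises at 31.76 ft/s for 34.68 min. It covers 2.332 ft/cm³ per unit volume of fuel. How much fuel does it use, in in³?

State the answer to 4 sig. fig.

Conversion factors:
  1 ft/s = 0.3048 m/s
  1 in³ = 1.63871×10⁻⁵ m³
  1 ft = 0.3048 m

31.76 ft/s → 9.68045 m/s
34.68 min → 2080.8 s
d = v × t = 9.68045 × 2080.8 = 20143.1 m
2.332 ft/cm³ → 710794 m/m³
V = d / (distance per unit fuel) = 20143.1 / 710794 = 0.0283389 m³
In in³: 0.0283389 / 1.63871×10⁻⁵ = 1729.34 in³

1729 in³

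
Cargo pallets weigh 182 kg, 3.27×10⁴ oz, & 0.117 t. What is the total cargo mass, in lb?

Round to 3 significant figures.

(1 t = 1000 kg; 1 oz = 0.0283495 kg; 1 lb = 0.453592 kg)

182 kg (already kg)
3.27×10⁴ oz × 0.0283495 → 927.029 kg
0.117 t × 1000 → 117 kg
Total: 182 + 927.029 + 117 = 1226.03 kg
In lb: 1226.03 / 0.453592 = 2702.94 lb

2700 lb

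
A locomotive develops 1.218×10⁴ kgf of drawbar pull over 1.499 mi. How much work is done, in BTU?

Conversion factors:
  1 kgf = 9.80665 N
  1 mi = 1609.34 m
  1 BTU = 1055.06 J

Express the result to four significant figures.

1.218×10⁴ kgf × 9.80665 = 119445 N
1.499 mi × 1609.34 = 2412.4 m
W = F × d = 119445 N × 2412.4 m = 2.88149×10⁸ J
2.88149×10⁸ J ÷ (1055.06 J/BTU) = 273111 BTU

2.731×10⁵ BTU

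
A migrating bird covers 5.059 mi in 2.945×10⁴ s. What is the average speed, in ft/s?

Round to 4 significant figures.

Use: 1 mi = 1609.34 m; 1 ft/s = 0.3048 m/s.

0.9070 ft/s

5.059 mi × 1609.34 = 8141.65 m
v = d / t = 8141.65 m / 29450 s = 0.276457 m/s
0.276457 m/s ÷ (0.3048 m/s/ft/s) = 0.907011 ft/s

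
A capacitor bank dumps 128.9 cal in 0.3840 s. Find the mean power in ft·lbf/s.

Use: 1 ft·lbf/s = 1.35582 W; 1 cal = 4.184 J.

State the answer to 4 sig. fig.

1036 ft·lbf/s

128.9 cal × 4.184 → 539.318 J
P = E / t = 539.318 J / 0.384 s = 1404.47 W
1404.47 W ÷ (1.35582 W/ft·lbf/s) = 1035.88 ft·lbf/s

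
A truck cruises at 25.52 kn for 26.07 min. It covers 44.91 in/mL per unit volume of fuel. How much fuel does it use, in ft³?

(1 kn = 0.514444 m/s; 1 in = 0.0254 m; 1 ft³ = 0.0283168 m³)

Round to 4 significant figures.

25.52 kn → 13.1286 m/s
26.07 min → 1564.2 s
d = v × t = 13.1286 × 1564.2 = 20535.8 m
44.91 in/mL → 1.14071×10⁶ m/m³
V = d / (distance per unit fuel) = 20535.8 / 1.14071×10⁶ = 0.0180026 m³
In ft³: 0.0180026 / 0.0283168 = 0.635757 ft³

0.6358 ft³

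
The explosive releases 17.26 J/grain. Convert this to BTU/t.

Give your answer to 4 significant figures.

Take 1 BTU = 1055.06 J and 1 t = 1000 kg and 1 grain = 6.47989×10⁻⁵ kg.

2.525×10⁵ BTU/t

17.26 J/grain ÷ 6.47989×10⁻⁵ kg/grain = 266363 J/kg
266363 J/kg ÷ 1055.06 J/BTU × 1000 kg/t = 252462 BTU/t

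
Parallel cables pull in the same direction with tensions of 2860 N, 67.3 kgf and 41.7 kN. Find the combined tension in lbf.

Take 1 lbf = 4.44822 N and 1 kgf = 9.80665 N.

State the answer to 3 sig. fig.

2860 N (already N)
67.3 kgf × 9.80665 = 659.988 N
41.7 kN × 1000 = 41700 N
Total: 2860 + 659.988 + 41700 = 45220 N
In lbf: 45220 / 4.44822 = 10165.9 lbf

1.02×10⁴ lbf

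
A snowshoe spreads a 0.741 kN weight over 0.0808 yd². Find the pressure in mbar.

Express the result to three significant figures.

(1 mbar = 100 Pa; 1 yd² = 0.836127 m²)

0.741 kN × 1000 → 741 N
0.0808 yd² × 0.836127 → 0.0675591 m²
P = F / A = 741 N / 0.0675591 m² = 10968.2 Pa
10968.2 Pa ÷ (100 Pa/mbar) = 109.682 mbar

110 mbar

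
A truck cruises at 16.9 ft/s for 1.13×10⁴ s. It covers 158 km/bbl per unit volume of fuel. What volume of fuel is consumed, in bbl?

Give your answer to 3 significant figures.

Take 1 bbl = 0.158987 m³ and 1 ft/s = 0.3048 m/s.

0.368 bbl

16.9 ft/s → 5.15112 m/s
d = v × t = 5.15112 × 11300 = 58207.7 m
158 km/bbl → 993792 m/m³
V = d / (distance per unit fuel) = 58207.7 / 993792 = 0.0585713 m³
In bbl: 0.0585713 / 0.158987 = 0.368403 bbl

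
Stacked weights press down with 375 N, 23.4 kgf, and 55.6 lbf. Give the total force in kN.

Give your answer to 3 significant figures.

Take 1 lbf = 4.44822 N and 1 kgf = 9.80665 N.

0.852 kN

375 N (already N)
23.4 kgf × 9.80665 → 229.476 N
55.6 lbf × 4.44822 → 247.321 N
Combined: 375 + 229.476 + 247.321 = 851.797 N
In kN: 851.797 / 1000 = 0.851797 kN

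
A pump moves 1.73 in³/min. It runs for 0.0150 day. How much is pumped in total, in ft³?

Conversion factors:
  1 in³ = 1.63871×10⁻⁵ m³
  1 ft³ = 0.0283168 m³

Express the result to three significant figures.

1.73 in³/min → 4.72495×10⁻⁷ m³/s
0.0150 day → 1296 s
V = Q × t = 4.72495×10⁻⁷ × 1296 = 6.12354×10⁻⁴ m³
In ft³: 6.12354×10⁻⁴ / 0.0283168 = 0.0216251 ft³

0.0216 ft³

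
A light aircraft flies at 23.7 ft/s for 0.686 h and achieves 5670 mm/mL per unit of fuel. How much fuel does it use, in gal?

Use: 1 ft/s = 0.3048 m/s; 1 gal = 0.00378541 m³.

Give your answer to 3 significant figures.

23.7 ft/s → 7.22376 m/s
0.686 h → 2469.6 s
d = v × t = 7.22376 × 2469.6 = 17839.8 m
5670 mm/mL → 5.67×10⁶ m/m³
V = d / (distance per unit fuel) = 17839.8 / 5.67×10⁶ = 0.00314635 m³
In gal: 0.00314635 / 0.00378541 = 0.831178 gal

0.831 gal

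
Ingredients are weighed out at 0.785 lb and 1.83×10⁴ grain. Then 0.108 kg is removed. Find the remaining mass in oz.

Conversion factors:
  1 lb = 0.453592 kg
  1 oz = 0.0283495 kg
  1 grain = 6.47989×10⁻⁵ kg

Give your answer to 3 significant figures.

50.6 oz

0.785 lb × 0.453592 = 0.35607 kg
1.83×10⁴ grain × 6.47989×10⁻⁵ = 1.18582 kg
0.108 kg (already kg)
Result: 0.35607 + 1.18582 − 0.108 = 1.43389 kg
In oz: 1.43389 / 0.0283495 = 50.579 oz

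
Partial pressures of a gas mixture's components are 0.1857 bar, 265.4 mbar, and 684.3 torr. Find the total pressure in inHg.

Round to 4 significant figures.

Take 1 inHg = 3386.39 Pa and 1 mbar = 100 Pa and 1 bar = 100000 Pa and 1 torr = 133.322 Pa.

0.1857 bar × 100000 = 18570 Pa
265.4 mbar × 100 = 26540 Pa
684.3 torr × 133.322 = 91232.2 Pa
Total: 18570 + 26540 + 91232.2 = 136342 Pa
In inHg: 136342 / 3386.39 = 40.2618 inHg

40.26 inHg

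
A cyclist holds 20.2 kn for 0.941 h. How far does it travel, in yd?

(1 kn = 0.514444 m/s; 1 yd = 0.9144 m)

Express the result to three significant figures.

20.2 kn × 0.514444 → 10.3918 m/s
0.941 h × 3600 → 3387.6 s
d = v × t = 10.3918 m/s × 3387.6 s = 35203.3 m
35203.3 m ÷ (0.9144 m/yd) = 38498.8 yd

3.85×10⁴ yd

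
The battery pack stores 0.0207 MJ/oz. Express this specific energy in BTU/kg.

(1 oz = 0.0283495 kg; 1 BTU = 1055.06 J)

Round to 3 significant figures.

0.0207 MJ/oz × 1000000 J/MJ ÷ 0.0283495 kg/oz = 730172 J/kg
730172 J/kg ÷ 1055.06 J/BTU = 692.067 BTU/kg

692 BTU/kg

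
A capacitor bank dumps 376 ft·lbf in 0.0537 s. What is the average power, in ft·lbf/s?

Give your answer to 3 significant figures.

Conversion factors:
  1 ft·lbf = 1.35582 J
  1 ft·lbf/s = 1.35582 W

7000 ft·lbf/s

376 ft·lbf × 1.35582 → 509.788 J
P = E / t = 509.788 J / 0.0537 s = 9493.26 W
9493.26 W ÷ (1.35582 W/ft·lbf/s) = 7001.86 ft·lbf/s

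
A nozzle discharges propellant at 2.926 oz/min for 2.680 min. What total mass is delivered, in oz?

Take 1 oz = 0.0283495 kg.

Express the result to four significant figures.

7.842 oz

2.926 oz/min → 0.00138251 kg/s
2.680 min → 160.8 s
m = ṁ × t = 0.00138251 × 160.8 = 0.222308 kg
In oz: 0.222308 / 0.0283495 = 7.84169 oz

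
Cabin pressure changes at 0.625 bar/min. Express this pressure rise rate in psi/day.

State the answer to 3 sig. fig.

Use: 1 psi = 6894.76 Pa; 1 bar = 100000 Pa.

0.625 bar/min × 100000 Pa/bar ÷ 60 s/min = 1041.67 Pa/s
1041.67 Pa/s ÷ 6894.76 Pa/psi × 86400 s/day = 13053.4 psi/day

1.31×10⁴ psi/day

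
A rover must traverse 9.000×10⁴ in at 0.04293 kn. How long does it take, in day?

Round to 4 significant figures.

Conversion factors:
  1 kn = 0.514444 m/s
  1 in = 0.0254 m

1.198 day

9.000×10⁴ in × 0.0254 = 2286 m
0.04293 kn × 0.514444 = 0.0220851 m/s
t = d / v = 2286 m / 0.0220851 m/s = 103509 s
103509 s ÷ (86400 s/day) = 1.19802 day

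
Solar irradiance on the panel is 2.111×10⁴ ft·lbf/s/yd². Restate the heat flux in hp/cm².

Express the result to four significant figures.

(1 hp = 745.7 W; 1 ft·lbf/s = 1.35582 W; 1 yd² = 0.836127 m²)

0.004590 hp/cm²

2.111×10⁴ ft·lbf/s/yd² × 1.35582 W/ft·lbf/s ÷ 0.836127 m²/yd² = 34230.9 W/m²
34230.9 W/m² ÷ 745.7 W/hp × 0.0001 m²/cm² = 0.00459044 hp/cm²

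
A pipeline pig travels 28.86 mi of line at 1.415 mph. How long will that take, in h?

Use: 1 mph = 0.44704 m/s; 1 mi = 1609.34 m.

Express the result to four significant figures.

20.40 h

28.86 mi × 1609.34 → 46445.6 m
1.415 mph × 0.44704 → 0.632562 m/s
t = d / v = 46445.6 m / 0.632562 m/s = 73424.6 s
73424.6 s ÷ (3600 s/h) = 20.3957 h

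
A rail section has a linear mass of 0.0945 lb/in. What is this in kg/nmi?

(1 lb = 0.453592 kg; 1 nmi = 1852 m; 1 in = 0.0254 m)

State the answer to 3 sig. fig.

3130 kg/nmi

0.0945 lb/in × 0.453592 kg/lb ÷ 0.0254 m/in = 1.68758 kg/m
1.68758 kg/m × 1852 m/nmi = 3125.4 kg/nmi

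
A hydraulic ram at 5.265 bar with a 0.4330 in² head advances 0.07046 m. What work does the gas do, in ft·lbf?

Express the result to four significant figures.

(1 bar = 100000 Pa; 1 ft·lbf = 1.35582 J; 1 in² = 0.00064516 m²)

5.265 bar → 526500 Pa
0.4330 in² → 2.79354×10⁻⁴ m²
F = P × A = 526500 × 2.79354×10⁻⁴ = 147.08 N
W = F × d = 147.08 × 0.07046 = 10.3633 J
In ft·lbf: 10.3633 / 1.35582 = 7.64357 ft·lbf

7.644 ft·lbf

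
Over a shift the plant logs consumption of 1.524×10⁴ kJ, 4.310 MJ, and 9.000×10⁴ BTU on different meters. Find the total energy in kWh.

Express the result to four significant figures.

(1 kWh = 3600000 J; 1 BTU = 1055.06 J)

1.524×10⁴ kJ × 1000 = 1.524×10⁷ J
4.310 MJ × 1000000 = 4.31×10⁶ J
9.000×10⁴ BTU × 1055.06 = 9.49554×10⁷ J
Sum: 1.524×10⁷ + 4.31×10⁶ + 9.49554×10⁷ = 1.14505×10⁸ J
In kWh: 1.14505×10⁸ / 3600000 = 31.8069 kWh

31.81 kWh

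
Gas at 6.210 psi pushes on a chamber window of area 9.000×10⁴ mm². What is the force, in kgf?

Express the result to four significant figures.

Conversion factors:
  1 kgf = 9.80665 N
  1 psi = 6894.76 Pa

392.9 kgf

6.210 psi × 6894.76 → 42816.5 Pa
9.000×10⁴ mm² × 10⁻⁶ → 0.09 m²
F = P × A = 42816.5 Pa × 0.09 m² = 3853.48 N
3853.48 N ÷ (9.80665 N/kgf) = 392.946 kgf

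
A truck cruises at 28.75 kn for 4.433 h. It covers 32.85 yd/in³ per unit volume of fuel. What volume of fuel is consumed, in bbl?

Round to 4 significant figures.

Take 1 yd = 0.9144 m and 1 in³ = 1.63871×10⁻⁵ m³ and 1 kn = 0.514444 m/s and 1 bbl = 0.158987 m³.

0.8099 bbl

28.75 kn → 14.7903 m/s
4.433 h → 15958.8 s
d = v × t = 14.7903 × 15958.8 = 236035 m
32.85 yd/in³ → 1.83303×10⁶ m/m³
V = d / (distance per unit fuel) = 236035 / 1.83303×10⁶ = 0.128768 m³
In bbl: 0.128768 / 0.158987 = 0.809928 bbl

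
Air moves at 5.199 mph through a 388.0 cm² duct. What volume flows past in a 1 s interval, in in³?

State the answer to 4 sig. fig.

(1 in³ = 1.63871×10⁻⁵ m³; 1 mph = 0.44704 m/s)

5.199 mph × 0.44704 → 2.32416 m/s
388.0 cm² × 0.0001 → 0.0388 m²
V = v × A × t = 2.32416 m/s × 0.0388 m² × 1 s = 0.0901774 m³
0.0901774 m³ ÷ (1.63871×10⁻⁵ m³/in³) = 5502.95 in³

5503 in³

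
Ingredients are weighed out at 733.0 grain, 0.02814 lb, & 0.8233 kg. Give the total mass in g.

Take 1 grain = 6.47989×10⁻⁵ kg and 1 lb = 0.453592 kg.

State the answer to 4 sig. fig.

883.6 g

733.0 grain × 6.47989×10⁻⁵ = 0.0474976 kg
0.02814 lb × 0.453592 = 0.0127641 kg
0.8233 kg (already kg)
Sum: 0.0474976 + 0.0127641 + 0.8233 = 0.883562 kg
In g: 0.883562 / 0.001 = 883.562 g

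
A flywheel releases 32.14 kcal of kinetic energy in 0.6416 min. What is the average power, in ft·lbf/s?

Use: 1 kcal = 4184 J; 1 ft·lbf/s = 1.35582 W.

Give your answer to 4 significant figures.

2576 ft·lbf/s

32.14 kcal × 4184 → 134474 J
0.6416 min × 60 → 38.496 s
P = E / t = 134474 J / 38.496 s = 3493.19 W
3493.19 W ÷ (1.35582 W/ft·lbf/s) = 2576.44 ft·lbf/s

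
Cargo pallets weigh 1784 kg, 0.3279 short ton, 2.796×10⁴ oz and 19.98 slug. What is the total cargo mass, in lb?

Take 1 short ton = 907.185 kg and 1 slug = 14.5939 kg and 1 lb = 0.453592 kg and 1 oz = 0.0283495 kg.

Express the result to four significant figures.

1784 kg (already kg)
0.3279 short ton × 907.185 = 297.466 kg
2.796×10⁴ oz × 0.0283495 = 792.652 kg
19.98 slug × 14.5939 = 291.586 kg
Sum: 1784 + 297.466 + 792.652 + 291.586 = 3165.7 kg
In lb: 3165.7 / 0.453592 = 6979.18 lb

6979 lb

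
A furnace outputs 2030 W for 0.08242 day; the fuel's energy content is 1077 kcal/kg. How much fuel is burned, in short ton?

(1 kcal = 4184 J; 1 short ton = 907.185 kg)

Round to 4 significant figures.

0.003536 short ton

0.08242 day → 7121.09 s
E = P × t = 2030 × 7121.09 = 1.44558×10⁷ J
1077 kcal/kg → 4.50617×10⁶ J/kg
m = E / e_s = 1.44558×10⁷ / 4.50617×10⁶ = 3.208 kg
In short ton: 3.208 / 907.185 = 0.00353621 short ton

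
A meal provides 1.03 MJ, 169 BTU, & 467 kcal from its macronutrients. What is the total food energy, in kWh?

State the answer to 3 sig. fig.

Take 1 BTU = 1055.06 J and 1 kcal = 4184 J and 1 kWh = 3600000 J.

1.03 MJ × 1000000 → 1.03×10⁶ J
169 BTU × 1055.06 → 178305 J
467 kcal × 4184 → 1.95393×10⁶ J
Combined: 1.03×10⁶ + 178305 + 1.95393×10⁶ = 3.16224×10⁶ J
In kWh: 3.16224×10⁶ / 3600000 = 0.8784 kWh

0.878 kWh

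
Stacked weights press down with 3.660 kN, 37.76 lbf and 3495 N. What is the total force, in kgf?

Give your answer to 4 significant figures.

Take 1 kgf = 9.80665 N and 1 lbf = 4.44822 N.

746.7 kgf

3.660 kN × 1000 → 3660 N
37.76 lbf × 4.44822 → 167.965 N
3495 N (already N)
Total: 3660 + 167.965 + 3495 = 7322.96 N
In kgf: 7322.96 / 9.80665 = 746.734 kgf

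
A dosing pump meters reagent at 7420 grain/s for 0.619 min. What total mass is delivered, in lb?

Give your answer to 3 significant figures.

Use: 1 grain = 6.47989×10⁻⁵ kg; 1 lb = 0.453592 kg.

7420 grain/s → 0.480808 kg/s
0.619 min → 37.14 s
m = ṁ × t = 0.480808 × 37.14 = 17.8572 kg
In lb: 17.8572 / 0.453592 = 39.3684 lb

39.4 lb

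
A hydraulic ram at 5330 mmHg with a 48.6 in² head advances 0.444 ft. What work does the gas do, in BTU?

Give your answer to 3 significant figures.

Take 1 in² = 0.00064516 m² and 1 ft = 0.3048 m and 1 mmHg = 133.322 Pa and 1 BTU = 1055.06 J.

2.86 BTU

5330 mmHg → 710606 Pa
48.6 in² → 0.0313548 m²
F = P × A = 710606 × 0.0313548 = 22280.9 N
0.444 ft → 0.135331 m
W = F × d = 22280.9 × 0.135331 = 3015.3 J
In BTU: 3015.3 / 1055.06 = 2.85794 BTU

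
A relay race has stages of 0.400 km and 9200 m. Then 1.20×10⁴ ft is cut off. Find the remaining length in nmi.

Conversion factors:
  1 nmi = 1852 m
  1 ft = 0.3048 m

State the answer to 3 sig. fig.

0.400 km × 1000 = 400 m
9200 m (already m)
1.20×10⁴ ft × 0.3048 = 3657.6 m
Result: 400 + 9200 − 3657.6 = 5942.4 m
In nmi: 5942.4 / 1852 = 3.20864 nmi

3.21 nmi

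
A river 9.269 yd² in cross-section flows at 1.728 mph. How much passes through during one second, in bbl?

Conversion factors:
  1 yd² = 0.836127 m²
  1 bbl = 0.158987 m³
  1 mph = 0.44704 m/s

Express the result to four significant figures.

1.728 mph × 0.44704 = 0.772485 m/s
9.269 yd² × 0.836127 = 7.75006 m²
V = v × A × t = 0.772485 m/s × 7.75006 m² × 1 s = 5.98681 m³
5.98681 m³ ÷ (0.158987 m³/bbl) = 37.656 bbl

37.66 bbl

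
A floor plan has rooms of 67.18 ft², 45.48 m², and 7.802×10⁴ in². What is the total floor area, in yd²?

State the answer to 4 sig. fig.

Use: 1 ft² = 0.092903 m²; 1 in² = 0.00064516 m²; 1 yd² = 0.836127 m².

122.1 yd²

67.18 ft² × 0.092903 = 6.24122 m²
45.48 m² (already m²)
7.802×10⁴ in² × 0.00064516 = 50.3354 m²
Total: 6.24122 + 45.48 + 50.3354 = 102.057 m²
In yd²: 102.057 / 0.836127 = 122.059 yd²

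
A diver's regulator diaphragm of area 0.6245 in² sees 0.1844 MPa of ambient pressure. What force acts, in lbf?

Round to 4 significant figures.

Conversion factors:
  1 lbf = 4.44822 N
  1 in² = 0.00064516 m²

16.70 lbf

0.1844 MPa × 1000000 → 184400 Pa
0.6245 in² × 0.00064516 → 4.02902×10⁻⁴ m²
F = P × A = 184400 Pa × 4.02902×10⁻⁴ m² = 74.2951 N
74.2951 N ÷ (4.44822 N/lbf) = 16.7022 lbf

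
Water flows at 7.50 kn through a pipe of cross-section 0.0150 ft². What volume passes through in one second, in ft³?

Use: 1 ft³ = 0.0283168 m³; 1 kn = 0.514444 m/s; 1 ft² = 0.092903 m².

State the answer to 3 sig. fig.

7.50 kn × 0.514444 → 3.85833 m/s
0.0150 ft² × 0.092903 → 0.00139354 m²
V = v × A × t = 3.85833 m/s × 0.00139354 m² × 1 s = 0.00537674 m³
0.00537674 m³ ÷ (0.0283168 m³/ft³) = 0.189878 ft³

0.190 ft³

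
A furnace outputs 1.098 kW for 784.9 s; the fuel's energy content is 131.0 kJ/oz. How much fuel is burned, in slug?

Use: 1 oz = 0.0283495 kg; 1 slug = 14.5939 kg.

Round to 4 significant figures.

1.098 kW → 1098 W
E = P × t = 1098 × 784.9 = 861820 J
131.0 kJ/oz → 4.62089×10⁶ J/kg
m = E / e_s = 861820 / 4.62089×10⁶ = 0.186505 kg
In slug: 0.186505 / 14.5939 = 0.0127797 slug

0.01278 slug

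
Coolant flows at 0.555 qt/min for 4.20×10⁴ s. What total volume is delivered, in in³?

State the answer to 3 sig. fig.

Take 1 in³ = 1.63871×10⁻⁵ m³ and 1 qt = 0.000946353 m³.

2.24×10⁴ in³

0.555 qt/min → 8.75377×10⁻⁶ m³/s
V = Q × t = 8.75377×10⁻⁶ × 42000 = 0.367658 m³
In in³: 0.367658 / 1.63871×10⁻⁵ = 22435.8 in³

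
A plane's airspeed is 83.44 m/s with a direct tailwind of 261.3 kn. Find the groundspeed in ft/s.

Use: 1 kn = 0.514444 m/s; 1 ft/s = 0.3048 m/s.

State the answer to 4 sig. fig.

83.44 m/s (already m/s)
261.3 kn × 0.514444 → 134.424 m/s
Combined: 83.44 + 134.424 = 217.864 m/s
In ft/s: 217.864 / 0.3048 = 714.777 ft/s

714.8 ft/s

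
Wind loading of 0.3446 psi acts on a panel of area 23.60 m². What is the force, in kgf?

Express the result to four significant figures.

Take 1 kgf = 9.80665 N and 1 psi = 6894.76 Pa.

5718 kgf

0.3446 psi × 6894.76 → 2375.93 Pa
F = P × A = 2375.93 Pa × 23.6 m² = 56071.9 N
56071.9 N ÷ (9.80665 N/kgf) = 5717.74 kgf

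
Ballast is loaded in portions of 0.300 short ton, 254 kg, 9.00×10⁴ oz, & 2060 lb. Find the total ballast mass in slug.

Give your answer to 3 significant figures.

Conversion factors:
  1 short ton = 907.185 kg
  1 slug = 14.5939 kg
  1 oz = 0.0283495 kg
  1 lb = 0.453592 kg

275 slug

0.300 short ton × 907.185 = 272.155 kg
254 kg (already kg)
9.00×10⁴ oz × 0.0283495 = 2551.46 kg
2060 lb × 0.453592 = 934.4 kg
Total: 272.155 + 254 + 2551.46 + 934.4 = 4012.02 kg
In slug: 4012.02 / 14.5939 = 274.911 slug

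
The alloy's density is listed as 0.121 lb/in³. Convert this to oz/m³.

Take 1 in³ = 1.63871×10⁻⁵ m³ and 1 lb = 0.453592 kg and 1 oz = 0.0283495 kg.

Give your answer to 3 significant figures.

1.18×10⁵ oz/m³

0.121 lb/in³ × 0.453592 kg/lb ÷ 1.63871×10⁻⁵ m³/in³ = 3349.26 kg/m³
3349.26 kg/m³ ÷ 0.0283495 kg/oz = 118142 oz/m³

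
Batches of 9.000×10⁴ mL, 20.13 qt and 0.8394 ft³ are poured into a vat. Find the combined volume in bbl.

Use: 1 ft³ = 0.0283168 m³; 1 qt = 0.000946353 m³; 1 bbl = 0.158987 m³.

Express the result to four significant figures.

0.8354 bbl

9.000×10⁴ mL × 10⁻⁶ = 0.09 m³
20.13 qt × 0.000946353 = 0.0190501 m³
0.8394 ft³ × 0.0283168 = 0.0237691 m³
Sum: 0.09 + 0.0190501 + 0.0237691 = 0.132819 m³
In bbl: 0.132819 / 0.158987 = 0.835408 bbl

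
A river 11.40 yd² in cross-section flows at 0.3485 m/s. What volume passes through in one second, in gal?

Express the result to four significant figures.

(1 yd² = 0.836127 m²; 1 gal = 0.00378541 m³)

877.5 gal

11.40 yd² × 0.836127 → 9.53185 m²
V = v × A × t = 0.3485 m/s × 9.53185 m² × 1 s = 3.32185 m³
3.32185 m³ ÷ (0.00378541 m³/gal) = 877.54 gal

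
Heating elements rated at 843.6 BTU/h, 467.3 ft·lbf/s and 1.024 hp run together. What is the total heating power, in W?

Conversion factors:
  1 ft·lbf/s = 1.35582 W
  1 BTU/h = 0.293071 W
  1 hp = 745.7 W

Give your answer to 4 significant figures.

1644 W

843.6 BTU/h × 0.293071 = 247.235 W
467.3 ft·lbf/s × 1.35582 = 633.575 W
1.024 hp × 745.7 = 763.597 W
Total: 247.235 + 633.575 + 763.597 = 1644.41 W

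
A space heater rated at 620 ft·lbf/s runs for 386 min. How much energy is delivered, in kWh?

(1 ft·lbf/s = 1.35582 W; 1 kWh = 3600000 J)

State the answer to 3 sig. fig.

5.41 kWh

620 ft·lbf/s × 1.35582 = 840.608 W
386 min × 60 = 23160 s
E = P × t = 840.608 W × 23160 s = 1.94685×10⁷ J
1.94685×10⁷ J ÷ (3600000 J/kWh) = 5.40792 kWh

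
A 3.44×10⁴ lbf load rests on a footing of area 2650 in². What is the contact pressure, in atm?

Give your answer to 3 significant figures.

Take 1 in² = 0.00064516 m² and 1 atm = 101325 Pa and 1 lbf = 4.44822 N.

0.883 atm

3.44×10⁴ lbf × 4.44822 = 153019 N
2650 in² × 0.00064516 = 1.70967 m²
P = F / A = 153019 N / 1.70967 m² = 89502.1 Pa
89502.1 Pa ÷ (101325 Pa/atm) = 0.883317 atm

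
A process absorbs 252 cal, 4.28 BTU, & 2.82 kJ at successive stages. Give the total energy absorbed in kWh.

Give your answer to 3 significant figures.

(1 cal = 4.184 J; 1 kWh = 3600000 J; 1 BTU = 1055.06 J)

0.00233 kWh

252 cal × 4.184 = 1054.37 J
4.28 BTU × 1055.06 = 4515.66 J
2.82 kJ × 1000 = 2820 J
Total: 1054.37 + 4515.66 + 2820 = 8390.03 J
In kWh: 8390.03 / 3600000 = 0.00233056 kWh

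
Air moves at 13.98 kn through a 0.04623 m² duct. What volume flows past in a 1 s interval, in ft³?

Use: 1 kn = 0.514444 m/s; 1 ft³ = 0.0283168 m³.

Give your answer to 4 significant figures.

11.74 ft³

13.98 kn × 0.514444 → 7.19193 m/s
V = v × A × t = 7.19193 m/s × 0.04623 m² × 1 s = 0.332483 m³
0.332483 m³ ÷ (0.0283168 m³/ft³) = 11.7415 ft³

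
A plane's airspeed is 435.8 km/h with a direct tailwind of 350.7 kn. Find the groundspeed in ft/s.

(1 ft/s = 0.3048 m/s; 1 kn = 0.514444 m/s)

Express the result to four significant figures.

989.1 ft/s

435.8 km/h × (1/3.6) → 121.056 m/s
350.7 kn × 0.514444 → 180.416 m/s
Sum: 121.056 + 180.416 = 301.472 m/s
In ft/s: 301.472 / 0.3048 = 989.081 ft/s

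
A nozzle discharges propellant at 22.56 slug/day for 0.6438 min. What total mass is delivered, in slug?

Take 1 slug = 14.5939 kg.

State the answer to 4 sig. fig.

0.01009 slug

22.56 slug/day → 0.00381063 kg/s
0.6438 min → 38.628 s
m = ṁ × t = 0.00381063 × 38.628 = 0.147197 kg
In slug: 0.147197 / 14.5939 = 0.0100862 slug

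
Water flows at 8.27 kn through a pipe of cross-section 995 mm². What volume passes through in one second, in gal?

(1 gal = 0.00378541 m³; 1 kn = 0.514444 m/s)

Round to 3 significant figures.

8.27 kn × 0.514444 → 4.25445 m/s
995 mm² × 10⁻⁶ → 9.95×10⁻⁴ m²
V = v × A × t = 4.25445 m/s × 9.95×10⁻⁴ m² × 1 s = 0.00423318 m³
0.00423318 m³ ÷ (0.00378541 m³/gal) = 1.11829 gal

1.12 gal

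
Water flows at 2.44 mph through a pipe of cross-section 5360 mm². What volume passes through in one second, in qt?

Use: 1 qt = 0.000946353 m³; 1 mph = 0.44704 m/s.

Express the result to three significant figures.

2.44 mph × 0.44704 → 1.09078 m/s
5360 mm² × 10⁻⁶ → 0.00536 m²
V = v × A × t = 1.09078 m/s × 0.00536 m² × 1 s = 0.00584658 m³
0.00584658 m³ ÷ (0.000946353 m³/qt) = 6.17801 qt

6.18 qt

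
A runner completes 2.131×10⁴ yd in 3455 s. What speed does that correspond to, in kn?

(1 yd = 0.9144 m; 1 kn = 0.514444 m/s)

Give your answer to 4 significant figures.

10.96 kn

2.131×10⁴ yd × 0.9144 = 19485.9 m
v = d / t = 19485.9 m / 3455 s = 5.63991 m/s
5.63991 m/s ÷ (0.514444 m/s/kn) = 10.9631 kn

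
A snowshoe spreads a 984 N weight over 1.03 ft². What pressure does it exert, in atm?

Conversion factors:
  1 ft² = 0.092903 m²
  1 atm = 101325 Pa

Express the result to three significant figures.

0.101 atm

1.03 ft² × 0.092903 → 0.0956901 m²
P = F / A = 984 N / 0.0956901 m² = 10283.2 Pa
10283.2 Pa ÷ (101325 Pa/atm) = 0.101487 atm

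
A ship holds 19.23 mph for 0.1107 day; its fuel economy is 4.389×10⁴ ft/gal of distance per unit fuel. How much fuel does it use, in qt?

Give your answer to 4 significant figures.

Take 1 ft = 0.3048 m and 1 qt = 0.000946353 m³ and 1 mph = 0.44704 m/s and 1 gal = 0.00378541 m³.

19.23 mph → 8.59658 m/s
0.1107 day → 9564.48 s
d = v × t = 8.59658 × 9564.48 = 82221.8 m
4.389×10⁴ ft/gal → 3.53401×10⁶ m/m³
V = d / (distance per unit fuel) = 82221.8 / 3.53401×10⁶ = 0.0232659 m³
In qt: 0.0232659 / 0.000946353 = 24.5848 qt

24.58 qt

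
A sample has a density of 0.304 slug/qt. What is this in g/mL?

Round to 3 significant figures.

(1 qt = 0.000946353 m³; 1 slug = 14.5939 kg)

4.69 g/mL

0.304 slug/qt × 14.5939 kg/slug ÷ 0.000946353 m³/qt = 4688.05 kg/m³
4688.05 kg/m³ ÷ 0.001 kg/g × 10⁻⁶ m³/mL = 4.68805 g/mL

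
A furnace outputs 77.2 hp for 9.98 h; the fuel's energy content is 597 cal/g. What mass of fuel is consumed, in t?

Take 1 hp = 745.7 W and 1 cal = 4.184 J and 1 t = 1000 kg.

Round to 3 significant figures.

77.2 hp → 57568 W
9.98 h → 35928 s
E = P × t = 57568 × 35928 = 2.0683×10⁹ J
597 cal/g → 2.49785×10⁶ J/kg
m = E / e_s = 2.0683×10⁹ / 2.49785×10⁶ = 828.032 kg
In t: 828.032 / 1000 = 0.828032 t

0.828 t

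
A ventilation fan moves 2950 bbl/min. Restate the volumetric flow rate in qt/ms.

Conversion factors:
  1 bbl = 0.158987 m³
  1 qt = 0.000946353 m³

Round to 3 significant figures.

2950 bbl/min × 0.158987 m³/bbl ÷ 60 s/min = 7.81686 m³/s
7.81686 m³/s ÷ 0.000946353 m³/qt × 0.001 s/ms = 8.25998 qt/ms

8.26 qt/ms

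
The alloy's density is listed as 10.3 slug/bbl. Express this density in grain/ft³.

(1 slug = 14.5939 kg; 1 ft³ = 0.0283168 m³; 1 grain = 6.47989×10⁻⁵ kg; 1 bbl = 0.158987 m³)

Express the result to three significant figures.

4.13×10⁵ grain/ft³

10.3 slug/bbl × 14.5939 kg/slug ÷ 0.158987 m³/bbl = 945.468 kg/m³
945.468 kg/m³ ÷ 6.47989×10⁻⁵ kg/grain × 0.0283168 m³/ft³ = 413165 grain/ft³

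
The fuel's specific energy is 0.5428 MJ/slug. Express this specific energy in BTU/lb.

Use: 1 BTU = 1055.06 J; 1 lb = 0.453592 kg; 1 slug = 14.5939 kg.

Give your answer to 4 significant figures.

0.5428 MJ/slug × 1000000 J/MJ ÷ 14.5939 kg/slug = 37193.6 J/kg
37193.6 J/kg ÷ 1055.06 J/BTU × 0.453592 kg/lb = 15.9903 BTU/lb

15.99 BTU/lb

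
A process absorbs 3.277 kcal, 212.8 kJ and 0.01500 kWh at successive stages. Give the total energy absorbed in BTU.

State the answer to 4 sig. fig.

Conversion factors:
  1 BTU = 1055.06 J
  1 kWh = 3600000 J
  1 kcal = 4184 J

3.277 kcal × 4184 = 13711 J
212.8 kJ × 1000 = 212800 J
0.01500 kWh × 3600000 = 54000 J
Combined: 13711 + 212800 + 54000 = 280511 J
In BTU: 280511 / 1055.06 = 265.872 BTU

265.9 BTU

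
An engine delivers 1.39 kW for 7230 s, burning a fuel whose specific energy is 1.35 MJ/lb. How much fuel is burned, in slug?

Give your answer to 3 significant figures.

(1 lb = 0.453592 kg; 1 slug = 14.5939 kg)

1.39 kW → 1390 W
E = P × t = 1390 × 7230 = 1.00497×10⁷ J
1.35 MJ/lb → 2.97624×10⁶ J/kg
m = E / e_s = 1.00497×10⁷ / 2.97624×10⁶ = 3.37664 kg
In slug: 3.37664 / 14.5939 = 0.231373 slug

0.231 slug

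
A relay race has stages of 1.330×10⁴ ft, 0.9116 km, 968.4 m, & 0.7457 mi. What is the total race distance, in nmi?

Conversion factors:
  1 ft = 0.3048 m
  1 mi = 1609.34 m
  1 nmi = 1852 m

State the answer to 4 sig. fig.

1.330×10⁴ ft × 0.3048 → 4053.84 m
0.9116 km × 1000 → 911.6 m
968.4 m (already m)
0.7457 mi × 1609.34 → 1200.08 m
Total: 4053.84 + 911.6 + 968.4 + 1200.08 = 7133.92 m
In nmi: 7133.92 / 1852 = 3.85201 nmi

3.852 nmi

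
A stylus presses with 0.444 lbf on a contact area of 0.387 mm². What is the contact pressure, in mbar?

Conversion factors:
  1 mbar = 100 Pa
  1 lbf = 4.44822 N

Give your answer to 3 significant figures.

5.10×10⁴ mbar

0.444 lbf × 4.44822 → 1.97501 N
0.387 mm² × 10⁻⁶ → 3.87×10⁻⁷ m²
P = F / A = 1.97501 N / 3.87×10⁻⁷ m² = 5.10339×10⁶ Pa
5.10339×10⁶ Pa ÷ (100 Pa/mbar) = 51033.9 mbar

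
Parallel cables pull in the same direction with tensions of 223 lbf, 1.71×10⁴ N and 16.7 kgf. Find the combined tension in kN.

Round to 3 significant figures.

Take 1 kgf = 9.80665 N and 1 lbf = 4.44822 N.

223 lbf × 4.44822 = 991.953 N
1.71×10⁴ N (already N)
16.7 kgf × 9.80665 = 163.771 N
Total: 991.953 + 17100 + 163.771 = 18255.7 N
In kN: 18255.7 / 1000 = 18.2557 kN

18.3 kN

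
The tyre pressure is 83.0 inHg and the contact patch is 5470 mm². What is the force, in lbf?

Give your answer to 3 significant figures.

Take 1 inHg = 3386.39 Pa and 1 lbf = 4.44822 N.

83.0 inHg × 3386.39 = 281070 Pa
5470 mm² × 10⁻⁶ = 0.00547 m²
F = P × A = 281070 Pa × 0.00547 m² = 1537.45 N
1537.45 N ÷ (4.44822 N/lbf) = 345.633 lbf

346 lbf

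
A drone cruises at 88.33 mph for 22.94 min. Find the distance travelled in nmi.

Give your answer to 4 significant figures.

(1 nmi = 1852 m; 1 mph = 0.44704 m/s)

29.35 nmi

88.33 mph × 0.44704 = 39.487 m/s
22.94 min × 60 = 1376.4 s
d = v × t = 39.487 m/s × 1376.4 s = 54349.9 m
54349.9 m ÷ (1852 m/nmi) = 29.3466 nmi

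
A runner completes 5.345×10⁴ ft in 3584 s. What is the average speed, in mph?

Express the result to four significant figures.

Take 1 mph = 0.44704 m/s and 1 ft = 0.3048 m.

5.345×10⁴ ft × 0.3048 → 16291.6 m
v = d / t = 16291.6 m / 3584 s = 4.54565 m/s
4.54565 m/s ÷ (0.44704 m/s/mph) = 10.1683 mph

10.17 mph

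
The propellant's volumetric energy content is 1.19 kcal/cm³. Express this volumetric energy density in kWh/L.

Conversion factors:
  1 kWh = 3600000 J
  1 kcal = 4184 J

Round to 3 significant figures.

1.19 kcal/cm³ × 4184 J/kcal ÷ 10⁻⁶ m³/cm³ = 4.97896×10⁹ J/m³
4.97896×10⁹ J/m³ ÷ 3600000 J/kWh × 0.001 m³/L = 1.38304 kWh/L

1.38 kWh/L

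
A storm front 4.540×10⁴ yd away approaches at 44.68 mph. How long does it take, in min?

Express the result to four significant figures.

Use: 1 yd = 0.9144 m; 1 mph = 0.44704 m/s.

4.540×10⁴ yd × 0.9144 → 41513.8 m
44.68 mph × 0.44704 → 19.9737 m/s
t = d / v = 41513.8 m / 19.9737 m/s = 2078.42 s
2078.42 s ÷ (60 s/min) = 34.6403 min

34.64 min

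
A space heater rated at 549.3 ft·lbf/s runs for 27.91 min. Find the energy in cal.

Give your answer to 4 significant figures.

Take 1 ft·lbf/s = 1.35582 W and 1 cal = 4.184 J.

2.981×10⁵ cal

549.3 ft·lbf/s × 1.35582 → 744.752 W
27.91 min × 60 → 1674.6 s
E = P × t = 744.752 W × 1674.6 s = 1.24716×10⁶ J
1.24716×10⁶ J ÷ (4.184 J/cal) = 298078 cal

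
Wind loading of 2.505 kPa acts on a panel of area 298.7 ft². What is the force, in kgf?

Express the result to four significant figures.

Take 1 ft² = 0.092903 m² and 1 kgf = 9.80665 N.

7088 kgf

2.505 kPa × 1000 = 2505 Pa
298.7 ft² × 0.092903 = 27.7501 m²
F = P × A = 2505 Pa × 27.7501 m² = 69514 N
69514 N ÷ (9.80665 N/kgf) = 7088.46 kgf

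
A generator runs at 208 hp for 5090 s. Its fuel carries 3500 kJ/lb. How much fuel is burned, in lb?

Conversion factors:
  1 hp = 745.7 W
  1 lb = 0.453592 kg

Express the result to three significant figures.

208 hp → 155106 W
E = P × t = 155106 × 5090 = 7.8949×10⁸ J
3500 kJ/lb → 7.71619×10⁶ J/kg
m = E / e_s = 7.8949×10⁸ / 7.71619×10⁶ = 102.316 kg
In lb: 102.316 / 0.453592 = 225.568 lb

226 lb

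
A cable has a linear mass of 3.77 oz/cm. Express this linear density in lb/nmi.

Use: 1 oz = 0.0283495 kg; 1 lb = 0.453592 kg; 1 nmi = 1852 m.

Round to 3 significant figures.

3.77 oz/cm × 0.0283495 kg/oz ÷ 0.01 m/cm = 10.6878 kg/m
10.6878 kg/m ÷ 0.453592 kg/lb × 1852 m/nmi = 43637.9 lb/nmi

4.36×10⁴ lb/nmi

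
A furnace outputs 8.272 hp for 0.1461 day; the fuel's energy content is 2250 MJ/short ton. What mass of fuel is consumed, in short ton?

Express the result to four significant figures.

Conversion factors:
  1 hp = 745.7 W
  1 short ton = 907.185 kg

0.03461 short ton

8.272 hp → 6168.43 W
0.1461 day → 12623 s
E = P × t = 6168.43 × 12623 = 7.78641×10⁷ J
2250 MJ/short ton → 2.4802×10⁶ J/kg
m = E / e_s = 7.78641×10⁷ / 2.4802×10⁶ = 31.3943 kg
In short ton: 31.3943 / 907.185 = 0.0346063 short ton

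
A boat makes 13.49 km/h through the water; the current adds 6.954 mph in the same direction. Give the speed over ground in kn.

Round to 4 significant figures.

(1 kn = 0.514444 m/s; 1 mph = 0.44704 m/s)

13.33 kn

13.49 km/h × (1/3.6) → 3.74722 m/s
6.954 mph × 0.44704 → 3.10872 m/s
Total: 3.74722 + 3.10872 = 6.85594 m/s
In kn: 6.85594 / 0.514444 = 13.3269 kn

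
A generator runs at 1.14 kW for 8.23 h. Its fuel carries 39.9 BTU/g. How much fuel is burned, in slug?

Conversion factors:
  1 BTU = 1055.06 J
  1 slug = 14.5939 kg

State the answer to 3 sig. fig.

1.14 kW → 1140 W
8.23 h → 29628 s
E = P × t = 1140 × 29628 = 3.37759×10⁷ J
39.9 BTU/g → 4.20969×10⁷ J/kg
m = E / e_s = 3.37759×10⁷ / 4.20969×10⁷ = 0.802337 kg
In slug: 0.802337 / 14.5939 = 0.0549776 slug

0.0550 slug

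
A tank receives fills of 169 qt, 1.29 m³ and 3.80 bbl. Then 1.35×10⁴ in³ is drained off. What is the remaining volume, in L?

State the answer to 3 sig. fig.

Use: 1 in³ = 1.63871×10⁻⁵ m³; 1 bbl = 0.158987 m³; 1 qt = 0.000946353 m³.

1830 L

169 qt × 0.000946353 → 0.159934 m³
1.29 m³ (already m³)
3.80 bbl × 0.158987 → 0.604151 m³
1.35×10⁴ in³ × 1.63871×10⁻⁵ → 0.221226 m³
Result: 0.159934 + 1.29 + 0.604151 − 0.221226 = 1.83286 m³
In L: 1.83286 / 0.001 = 1832.86 L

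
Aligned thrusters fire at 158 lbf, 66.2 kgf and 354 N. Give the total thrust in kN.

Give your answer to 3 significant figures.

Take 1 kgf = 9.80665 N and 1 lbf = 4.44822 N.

158 lbf × 4.44822 → 702.819 N
66.2 kgf × 9.80665 → 649.2 N
354 N (already N)
Total: 702.819 + 649.2 + 354 = 1706.02 N
In kN: 1706.02 / 1000 = 1.70602 kN

1.71 kN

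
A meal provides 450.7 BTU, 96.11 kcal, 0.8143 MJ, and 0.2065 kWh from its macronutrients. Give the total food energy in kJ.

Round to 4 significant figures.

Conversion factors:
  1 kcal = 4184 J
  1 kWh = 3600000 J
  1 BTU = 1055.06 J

450.7 BTU × 1055.06 = 475516 J
96.11 kcal × 4184 = 402124 J
0.8143 MJ × 1000000 = 814300 J
0.2065 kWh × 3600000 = 743400 J
Sum: 475516 + 402124 + 814300 + 743400 = 2.43534×10⁶ J
In kJ: 2.43534×10⁶ / 1000 = 2435.34 kJ

2435 kJ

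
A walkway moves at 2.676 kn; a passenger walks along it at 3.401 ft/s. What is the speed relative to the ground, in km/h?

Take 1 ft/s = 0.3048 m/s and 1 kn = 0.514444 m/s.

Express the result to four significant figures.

8.688 km/h

2.676 kn × 0.514444 = 1.37665 m/s
3.401 ft/s × 0.3048 = 1.03662 m/s
Sum: 1.37665 + 1.03662 = 2.41327 m/s
In km/h: 2.41327 / (1/3.6) = 8.68777 km/h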